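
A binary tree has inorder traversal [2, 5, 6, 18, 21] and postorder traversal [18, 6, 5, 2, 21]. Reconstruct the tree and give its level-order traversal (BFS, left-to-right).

Inorder:   [2, 5, 6, 18, 21]
Postorder: [18, 6, 5, 2, 21]
Algorithm: postorder visits root last, so walk postorder right-to-left;
each value is the root of the current inorder slice — split it at that
value, recurse on the right subtree first, then the left.
Recursive splits:
  root=21; inorder splits into left=[2, 5, 6, 18], right=[]
  root=2; inorder splits into left=[], right=[5, 6, 18]
  root=5; inorder splits into left=[], right=[6, 18]
  root=6; inorder splits into left=[], right=[18]
  root=18; inorder splits into left=[], right=[]
Reconstructed level-order: [21, 2, 5, 6, 18]


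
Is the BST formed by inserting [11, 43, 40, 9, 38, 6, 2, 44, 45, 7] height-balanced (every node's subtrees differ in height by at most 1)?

Tree (level-order array): [11, 9, 43, 6, None, 40, 44, 2, 7, 38, None, None, 45]
Definition: a tree is height-balanced if, at every node, |h(left) - h(right)| <= 1 (empty subtree has height -1).
Bottom-up per-node check:
  node 2: h_left=-1, h_right=-1, diff=0 [OK], height=0
  node 7: h_left=-1, h_right=-1, diff=0 [OK], height=0
  node 6: h_left=0, h_right=0, diff=0 [OK], height=1
  node 9: h_left=1, h_right=-1, diff=2 [FAIL (|1--1|=2 > 1)], height=2
  node 38: h_left=-1, h_right=-1, diff=0 [OK], height=0
  node 40: h_left=0, h_right=-1, diff=1 [OK], height=1
  node 45: h_left=-1, h_right=-1, diff=0 [OK], height=0
  node 44: h_left=-1, h_right=0, diff=1 [OK], height=1
  node 43: h_left=1, h_right=1, diff=0 [OK], height=2
  node 11: h_left=2, h_right=2, diff=0 [OK], height=3
Node 9 violates the condition: |1 - -1| = 2 > 1.
Result: Not balanced


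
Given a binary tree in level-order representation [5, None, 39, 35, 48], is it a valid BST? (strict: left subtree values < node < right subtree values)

Level-order array: [5, None, 39, 35, 48]
Validate using subtree bounds (lo, hi): at each node, require lo < value < hi,
then recurse left with hi=value and right with lo=value.
Preorder trace (stopping at first violation):
  at node 5 with bounds (-inf, +inf): OK
  at node 39 with bounds (5, +inf): OK
  at node 35 with bounds (5, 39): OK
  at node 48 with bounds (39, +inf): OK
No violation found at any node.
Result: Valid BST


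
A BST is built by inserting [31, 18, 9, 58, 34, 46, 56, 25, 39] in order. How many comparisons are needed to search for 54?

Search path for 54: 31 -> 58 -> 34 -> 46 -> 56
Found: False
Comparisons: 5


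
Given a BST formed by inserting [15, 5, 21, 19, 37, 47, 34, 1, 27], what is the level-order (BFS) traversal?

Tree insertion order: [15, 5, 21, 19, 37, 47, 34, 1, 27]
Tree (level-order array): [15, 5, 21, 1, None, 19, 37, None, None, None, None, 34, 47, 27]
BFS from the root, enqueuing left then right child of each popped node:
  queue [15] -> pop 15, enqueue [5, 21], visited so far: [15]
  queue [5, 21] -> pop 5, enqueue [1], visited so far: [15, 5]
  queue [21, 1] -> pop 21, enqueue [19, 37], visited so far: [15, 5, 21]
  queue [1, 19, 37] -> pop 1, enqueue [none], visited so far: [15, 5, 21, 1]
  queue [19, 37] -> pop 19, enqueue [none], visited so far: [15, 5, 21, 1, 19]
  queue [37] -> pop 37, enqueue [34, 47], visited so far: [15, 5, 21, 1, 19, 37]
  queue [34, 47] -> pop 34, enqueue [27], visited so far: [15, 5, 21, 1, 19, 37, 34]
  queue [47, 27] -> pop 47, enqueue [none], visited so far: [15, 5, 21, 1, 19, 37, 34, 47]
  queue [27] -> pop 27, enqueue [none], visited so far: [15, 5, 21, 1, 19, 37, 34, 47, 27]
Result: [15, 5, 21, 1, 19, 37, 34, 47, 27]


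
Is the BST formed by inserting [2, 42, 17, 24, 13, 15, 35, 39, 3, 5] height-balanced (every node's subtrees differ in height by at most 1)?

Tree (level-order array): [2, None, 42, 17, None, 13, 24, 3, 15, None, 35, None, 5, None, None, None, 39]
Definition: a tree is height-balanced if, at every node, |h(left) - h(right)| <= 1 (empty subtree has height -1).
Bottom-up per-node check:
  node 5: h_left=-1, h_right=-1, diff=0 [OK], height=0
  node 3: h_left=-1, h_right=0, diff=1 [OK], height=1
  node 15: h_left=-1, h_right=-1, diff=0 [OK], height=0
  node 13: h_left=1, h_right=0, diff=1 [OK], height=2
  node 39: h_left=-1, h_right=-1, diff=0 [OK], height=0
  node 35: h_left=-1, h_right=0, diff=1 [OK], height=1
  node 24: h_left=-1, h_right=1, diff=2 [FAIL (|-1-1|=2 > 1)], height=2
  node 17: h_left=2, h_right=2, diff=0 [OK], height=3
  node 42: h_left=3, h_right=-1, diff=4 [FAIL (|3--1|=4 > 1)], height=4
  node 2: h_left=-1, h_right=4, diff=5 [FAIL (|-1-4|=5 > 1)], height=5
Node 24 violates the condition: |-1 - 1| = 2 > 1.
Result: Not balanced


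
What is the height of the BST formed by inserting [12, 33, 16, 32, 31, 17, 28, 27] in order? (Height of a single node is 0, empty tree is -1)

Insertion order: [12, 33, 16, 32, 31, 17, 28, 27]
Tree (level-order array): [12, None, 33, 16, None, None, 32, 31, None, 17, None, None, 28, 27]
Compute height bottom-up (empty subtree = -1):
  height(27) = 1 + max(-1, -1) = 0
  height(28) = 1 + max(0, -1) = 1
  height(17) = 1 + max(-1, 1) = 2
  height(31) = 1 + max(2, -1) = 3
  height(32) = 1 + max(3, -1) = 4
  height(16) = 1 + max(-1, 4) = 5
  height(33) = 1 + max(5, -1) = 6
  height(12) = 1 + max(-1, 6) = 7
Height = 7


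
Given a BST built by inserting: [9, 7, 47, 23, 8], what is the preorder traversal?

Tree insertion order: [9, 7, 47, 23, 8]
Tree (level-order array): [9, 7, 47, None, 8, 23]
Preorder traversal: [9, 7, 8, 47, 23]


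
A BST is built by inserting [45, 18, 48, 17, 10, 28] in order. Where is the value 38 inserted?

Starting tree (level order): [45, 18, 48, 17, 28, None, None, 10]
Insertion path: 45 -> 18 -> 28
Result: insert 38 as right child of 28
Final tree (level order): [45, 18, 48, 17, 28, None, None, 10, None, None, 38]


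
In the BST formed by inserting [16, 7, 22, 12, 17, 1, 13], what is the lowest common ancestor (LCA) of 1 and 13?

Tree insertion order: [16, 7, 22, 12, 17, 1, 13]
Tree (level-order array): [16, 7, 22, 1, 12, 17, None, None, None, None, 13]
In a BST, the LCA of p=1, q=13 is the first node v on the
root-to-leaf path with p <= v <= q (go left if both < v, right if both > v).
Walk from root:
  at 16: both 1 and 13 < 16, go left
  at 7: 1 <= 7 <= 13, this is the LCA
LCA = 7


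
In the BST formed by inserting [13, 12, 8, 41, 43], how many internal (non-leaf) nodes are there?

Tree built from: [13, 12, 8, 41, 43]
Tree (level-order array): [13, 12, 41, 8, None, None, 43]
Rule: An internal node has at least one child.
Per-node child counts:
  node 13: 2 child(ren)
  node 12: 1 child(ren)
  node 8: 0 child(ren)
  node 41: 1 child(ren)
  node 43: 0 child(ren)
Matching nodes: [13, 12, 41]
Count of internal (non-leaf) nodes: 3


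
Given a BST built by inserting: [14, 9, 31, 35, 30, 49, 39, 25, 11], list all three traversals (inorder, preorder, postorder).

Tree insertion order: [14, 9, 31, 35, 30, 49, 39, 25, 11]
Tree (level-order array): [14, 9, 31, None, 11, 30, 35, None, None, 25, None, None, 49, None, None, 39]
Inorder (L, root, R): [9, 11, 14, 25, 30, 31, 35, 39, 49]
Preorder (root, L, R): [14, 9, 11, 31, 30, 25, 35, 49, 39]
Postorder (L, R, root): [11, 9, 25, 30, 39, 49, 35, 31, 14]


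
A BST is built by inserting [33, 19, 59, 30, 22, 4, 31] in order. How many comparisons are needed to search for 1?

Search path for 1: 33 -> 19 -> 4
Found: False
Comparisons: 3


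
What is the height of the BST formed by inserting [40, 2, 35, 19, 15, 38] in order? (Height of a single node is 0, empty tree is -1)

Insertion order: [40, 2, 35, 19, 15, 38]
Tree (level-order array): [40, 2, None, None, 35, 19, 38, 15]
Compute height bottom-up (empty subtree = -1):
  height(15) = 1 + max(-1, -1) = 0
  height(19) = 1 + max(0, -1) = 1
  height(38) = 1 + max(-1, -1) = 0
  height(35) = 1 + max(1, 0) = 2
  height(2) = 1 + max(-1, 2) = 3
  height(40) = 1 + max(3, -1) = 4
Height = 4


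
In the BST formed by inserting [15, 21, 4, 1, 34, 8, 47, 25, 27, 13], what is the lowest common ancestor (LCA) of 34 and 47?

Tree insertion order: [15, 21, 4, 1, 34, 8, 47, 25, 27, 13]
Tree (level-order array): [15, 4, 21, 1, 8, None, 34, None, None, None, 13, 25, 47, None, None, None, 27]
In a BST, the LCA of p=34, q=47 is the first node v on the
root-to-leaf path with p <= v <= q (go left if both < v, right if both > v).
Walk from root:
  at 15: both 34 and 47 > 15, go right
  at 21: both 34 and 47 > 21, go right
  at 34: 34 <= 34 <= 47, this is the LCA
LCA = 34


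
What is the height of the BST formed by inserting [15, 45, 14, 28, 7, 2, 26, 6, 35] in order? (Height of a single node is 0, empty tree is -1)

Insertion order: [15, 45, 14, 28, 7, 2, 26, 6, 35]
Tree (level-order array): [15, 14, 45, 7, None, 28, None, 2, None, 26, 35, None, 6]
Compute height bottom-up (empty subtree = -1):
  height(6) = 1 + max(-1, -1) = 0
  height(2) = 1 + max(-1, 0) = 1
  height(7) = 1 + max(1, -1) = 2
  height(14) = 1 + max(2, -1) = 3
  height(26) = 1 + max(-1, -1) = 0
  height(35) = 1 + max(-1, -1) = 0
  height(28) = 1 + max(0, 0) = 1
  height(45) = 1 + max(1, -1) = 2
  height(15) = 1 + max(3, 2) = 4
Height = 4


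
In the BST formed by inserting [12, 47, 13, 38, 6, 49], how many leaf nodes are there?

Tree built from: [12, 47, 13, 38, 6, 49]
Tree (level-order array): [12, 6, 47, None, None, 13, 49, None, 38]
Rule: A leaf has 0 children.
Per-node child counts:
  node 12: 2 child(ren)
  node 6: 0 child(ren)
  node 47: 2 child(ren)
  node 13: 1 child(ren)
  node 38: 0 child(ren)
  node 49: 0 child(ren)
Matching nodes: [6, 38, 49]
Count of leaf nodes: 3


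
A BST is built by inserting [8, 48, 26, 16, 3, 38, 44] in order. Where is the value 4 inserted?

Starting tree (level order): [8, 3, 48, None, None, 26, None, 16, 38, None, None, None, 44]
Insertion path: 8 -> 3
Result: insert 4 as right child of 3
Final tree (level order): [8, 3, 48, None, 4, 26, None, None, None, 16, 38, None, None, None, 44]


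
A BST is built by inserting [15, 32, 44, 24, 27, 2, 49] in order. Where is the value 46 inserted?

Starting tree (level order): [15, 2, 32, None, None, 24, 44, None, 27, None, 49]
Insertion path: 15 -> 32 -> 44 -> 49
Result: insert 46 as left child of 49
Final tree (level order): [15, 2, 32, None, None, 24, 44, None, 27, None, 49, None, None, 46]


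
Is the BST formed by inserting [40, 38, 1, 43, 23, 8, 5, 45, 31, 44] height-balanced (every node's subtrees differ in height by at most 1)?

Tree (level-order array): [40, 38, 43, 1, None, None, 45, None, 23, 44, None, 8, 31, None, None, 5]
Definition: a tree is height-balanced if, at every node, |h(left) - h(right)| <= 1 (empty subtree has height -1).
Bottom-up per-node check:
  node 5: h_left=-1, h_right=-1, diff=0 [OK], height=0
  node 8: h_left=0, h_right=-1, diff=1 [OK], height=1
  node 31: h_left=-1, h_right=-1, diff=0 [OK], height=0
  node 23: h_left=1, h_right=0, diff=1 [OK], height=2
  node 1: h_left=-1, h_right=2, diff=3 [FAIL (|-1-2|=3 > 1)], height=3
  node 38: h_left=3, h_right=-1, diff=4 [FAIL (|3--1|=4 > 1)], height=4
  node 44: h_left=-1, h_right=-1, diff=0 [OK], height=0
  node 45: h_left=0, h_right=-1, diff=1 [OK], height=1
  node 43: h_left=-1, h_right=1, diff=2 [FAIL (|-1-1|=2 > 1)], height=2
  node 40: h_left=4, h_right=2, diff=2 [FAIL (|4-2|=2 > 1)], height=5
Node 1 violates the condition: |-1 - 2| = 3 > 1.
Result: Not balanced


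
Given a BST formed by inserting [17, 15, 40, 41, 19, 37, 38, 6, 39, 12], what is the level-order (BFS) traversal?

Tree insertion order: [17, 15, 40, 41, 19, 37, 38, 6, 39, 12]
Tree (level-order array): [17, 15, 40, 6, None, 19, 41, None, 12, None, 37, None, None, None, None, None, 38, None, 39]
BFS from the root, enqueuing left then right child of each popped node:
  queue [17] -> pop 17, enqueue [15, 40], visited so far: [17]
  queue [15, 40] -> pop 15, enqueue [6], visited so far: [17, 15]
  queue [40, 6] -> pop 40, enqueue [19, 41], visited so far: [17, 15, 40]
  queue [6, 19, 41] -> pop 6, enqueue [12], visited so far: [17, 15, 40, 6]
  queue [19, 41, 12] -> pop 19, enqueue [37], visited so far: [17, 15, 40, 6, 19]
  queue [41, 12, 37] -> pop 41, enqueue [none], visited so far: [17, 15, 40, 6, 19, 41]
  queue [12, 37] -> pop 12, enqueue [none], visited so far: [17, 15, 40, 6, 19, 41, 12]
  queue [37] -> pop 37, enqueue [38], visited so far: [17, 15, 40, 6, 19, 41, 12, 37]
  queue [38] -> pop 38, enqueue [39], visited so far: [17, 15, 40, 6, 19, 41, 12, 37, 38]
  queue [39] -> pop 39, enqueue [none], visited so far: [17, 15, 40, 6, 19, 41, 12, 37, 38, 39]
Result: [17, 15, 40, 6, 19, 41, 12, 37, 38, 39]


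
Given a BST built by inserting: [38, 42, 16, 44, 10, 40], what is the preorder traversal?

Tree insertion order: [38, 42, 16, 44, 10, 40]
Tree (level-order array): [38, 16, 42, 10, None, 40, 44]
Preorder traversal: [38, 16, 10, 42, 40, 44]


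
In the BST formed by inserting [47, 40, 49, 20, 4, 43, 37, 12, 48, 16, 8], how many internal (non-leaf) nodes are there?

Tree built from: [47, 40, 49, 20, 4, 43, 37, 12, 48, 16, 8]
Tree (level-order array): [47, 40, 49, 20, 43, 48, None, 4, 37, None, None, None, None, None, 12, None, None, 8, 16]
Rule: An internal node has at least one child.
Per-node child counts:
  node 47: 2 child(ren)
  node 40: 2 child(ren)
  node 20: 2 child(ren)
  node 4: 1 child(ren)
  node 12: 2 child(ren)
  node 8: 0 child(ren)
  node 16: 0 child(ren)
  node 37: 0 child(ren)
  node 43: 0 child(ren)
  node 49: 1 child(ren)
  node 48: 0 child(ren)
Matching nodes: [47, 40, 20, 4, 12, 49]
Count of internal (non-leaf) nodes: 6


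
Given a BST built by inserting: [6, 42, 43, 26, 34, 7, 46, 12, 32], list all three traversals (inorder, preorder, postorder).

Tree insertion order: [6, 42, 43, 26, 34, 7, 46, 12, 32]
Tree (level-order array): [6, None, 42, 26, 43, 7, 34, None, 46, None, 12, 32]
Inorder (L, root, R): [6, 7, 12, 26, 32, 34, 42, 43, 46]
Preorder (root, L, R): [6, 42, 26, 7, 12, 34, 32, 43, 46]
Postorder (L, R, root): [12, 7, 32, 34, 26, 46, 43, 42, 6]


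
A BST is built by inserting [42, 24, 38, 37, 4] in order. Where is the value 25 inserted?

Starting tree (level order): [42, 24, None, 4, 38, None, None, 37]
Insertion path: 42 -> 24 -> 38 -> 37
Result: insert 25 as left child of 37
Final tree (level order): [42, 24, None, 4, 38, None, None, 37, None, 25]


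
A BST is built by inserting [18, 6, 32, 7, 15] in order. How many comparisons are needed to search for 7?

Search path for 7: 18 -> 6 -> 7
Found: True
Comparisons: 3


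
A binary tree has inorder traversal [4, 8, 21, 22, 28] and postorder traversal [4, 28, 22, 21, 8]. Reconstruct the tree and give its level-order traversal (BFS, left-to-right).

Inorder:   [4, 8, 21, 22, 28]
Postorder: [4, 28, 22, 21, 8]
Algorithm: postorder visits root last, so walk postorder right-to-left;
each value is the root of the current inorder slice — split it at that
value, recurse on the right subtree first, then the left.
Recursive splits:
  root=8; inorder splits into left=[4], right=[21, 22, 28]
  root=21; inorder splits into left=[], right=[22, 28]
  root=22; inorder splits into left=[], right=[28]
  root=28; inorder splits into left=[], right=[]
  root=4; inorder splits into left=[], right=[]
Reconstructed level-order: [8, 4, 21, 22, 28]


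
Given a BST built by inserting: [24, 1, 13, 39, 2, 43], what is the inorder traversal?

Tree insertion order: [24, 1, 13, 39, 2, 43]
Tree (level-order array): [24, 1, 39, None, 13, None, 43, 2]
Inorder traversal: [1, 2, 13, 24, 39, 43]


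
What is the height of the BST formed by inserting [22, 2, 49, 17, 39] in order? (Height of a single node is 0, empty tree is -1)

Insertion order: [22, 2, 49, 17, 39]
Tree (level-order array): [22, 2, 49, None, 17, 39]
Compute height bottom-up (empty subtree = -1):
  height(17) = 1 + max(-1, -1) = 0
  height(2) = 1 + max(-1, 0) = 1
  height(39) = 1 + max(-1, -1) = 0
  height(49) = 1 + max(0, -1) = 1
  height(22) = 1 + max(1, 1) = 2
Height = 2


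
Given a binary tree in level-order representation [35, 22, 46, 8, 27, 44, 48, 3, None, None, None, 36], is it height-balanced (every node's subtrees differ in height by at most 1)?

Tree (level-order array): [35, 22, 46, 8, 27, 44, 48, 3, None, None, None, 36]
Definition: a tree is height-balanced if, at every node, |h(left) - h(right)| <= 1 (empty subtree has height -1).
Bottom-up per-node check:
  node 3: h_left=-1, h_right=-1, diff=0 [OK], height=0
  node 8: h_left=0, h_right=-1, diff=1 [OK], height=1
  node 27: h_left=-1, h_right=-1, diff=0 [OK], height=0
  node 22: h_left=1, h_right=0, diff=1 [OK], height=2
  node 36: h_left=-1, h_right=-1, diff=0 [OK], height=0
  node 44: h_left=0, h_right=-1, diff=1 [OK], height=1
  node 48: h_left=-1, h_right=-1, diff=0 [OK], height=0
  node 46: h_left=1, h_right=0, diff=1 [OK], height=2
  node 35: h_left=2, h_right=2, diff=0 [OK], height=3
All nodes satisfy the balance condition.
Result: Balanced


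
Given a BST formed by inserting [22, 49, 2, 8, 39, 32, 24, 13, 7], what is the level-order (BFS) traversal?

Tree insertion order: [22, 49, 2, 8, 39, 32, 24, 13, 7]
Tree (level-order array): [22, 2, 49, None, 8, 39, None, 7, 13, 32, None, None, None, None, None, 24]
BFS from the root, enqueuing left then right child of each popped node:
  queue [22] -> pop 22, enqueue [2, 49], visited so far: [22]
  queue [2, 49] -> pop 2, enqueue [8], visited so far: [22, 2]
  queue [49, 8] -> pop 49, enqueue [39], visited so far: [22, 2, 49]
  queue [8, 39] -> pop 8, enqueue [7, 13], visited so far: [22, 2, 49, 8]
  queue [39, 7, 13] -> pop 39, enqueue [32], visited so far: [22, 2, 49, 8, 39]
  queue [7, 13, 32] -> pop 7, enqueue [none], visited so far: [22, 2, 49, 8, 39, 7]
  queue [13, 32] -> pop 13, enqueue [none], visited so far: [22, 2, 49, 8, 39, 7, 13]
  queue [32] -> pop 32, enqueue [24], visited so far: [22, 2, 49, 8, 39, 7, 13, 32]
  queue [24] -> pop 24, enqueue [none], visited so far: [22, 2, 49, 8, 39, 7, 13, 32, 24]
Result: [22, 2, 49, 8, 39, 7, 13, 32, 24]


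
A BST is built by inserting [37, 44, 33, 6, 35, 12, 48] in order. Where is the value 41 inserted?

Starting tree (level order): [37, 33, 44, 6, 35, None, 48, None, 12]
Insertion path: 37 -> 44
Result: insert 41 as left child of 44
Final tree (level order): [37, 33, 44, 6, 35, 41, 48, None, 12]


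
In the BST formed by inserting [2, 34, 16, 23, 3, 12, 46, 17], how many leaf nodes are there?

Tree built from: [2, 34, 16, 23, 3, 12, 46, 17]
Tree (level-order array): [2, None, 34, 16, 46, 3, 23, None, None, None, 12, 17]
Rule: A leaf has 0 children.
Per-node child counts:
  node 2: 1 child(ren)
  node 34: 2 child(ren)
  node 16: 2 child(ren)
  node 3: 1 child(ren)
  node 12: 0 child(ren)
  node 23: 1 child(ren)
  node 17: 0 child(ren)
  node 46: 0 child(ren)
Matching nodes: [12, 17, 46]
Count of leaf nodes: 3


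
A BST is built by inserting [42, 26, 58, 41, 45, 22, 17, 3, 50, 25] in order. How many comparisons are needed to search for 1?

Search path for 1: 42 -> 26 -> 22 -> 17 -> 3
Found: False
Comparisons: 5


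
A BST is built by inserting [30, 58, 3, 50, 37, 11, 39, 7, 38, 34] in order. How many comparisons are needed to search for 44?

Search path for 44: 30 -> 58 -> 50 -> 37 -> 39
Found: False
Comparisons: 5


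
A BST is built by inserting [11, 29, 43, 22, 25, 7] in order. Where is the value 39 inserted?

Starting tree (level order): [11, 7, 29, None, None, 22, 43, None, 25]
Insertion path: 11 -> 29 -> 43
Result: insert 39 as left child of 43
Final tree (level order): [11, 7, 29, None, None, 22, 43, None, 25, 39]


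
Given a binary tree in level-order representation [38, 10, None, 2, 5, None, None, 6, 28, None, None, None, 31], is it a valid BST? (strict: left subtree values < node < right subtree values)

Level-order array: [38, 10, None, 2, 5, None, None, 6, 28, None, None, None, 31]
Validate using subtree bounds (lo, hi): at each node, require lo < value < hi,
then recurse left with hi=value and right with lo=value.
Preorder trace (stopping at first violation):
  at node 38 with bounds (-inf, +inf): OK
  at node 10 with bounds (-inf, 38): OK
  at node 2 with bounds (-inf, 10): OK
  at node 5 with bounds (10, 38): VIOLATION
Node 5 violates its bound: not (10 < 5 < 38).
Result: Not a valid BST


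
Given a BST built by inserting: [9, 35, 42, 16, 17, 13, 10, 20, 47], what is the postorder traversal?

Tree insertion order: [9, 35, 42, 16, 17, 13, 10, 20, 47]
Tree (level-order array): [9, None, 35, 16, 42, 13, 17, None, 47, 10, None, None, 20]
Postorder traversal: [10, 13, 20, 17, 16, 47, 42, 35, 9]


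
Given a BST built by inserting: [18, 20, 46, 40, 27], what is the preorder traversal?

Tree insertion order: [18, 20, 46, 40, 27]
Tree (level-order array): [18, None, 20, None, 46, 40, None, 27]
Preorder traversal: [18, 20, 46, 40, 27]


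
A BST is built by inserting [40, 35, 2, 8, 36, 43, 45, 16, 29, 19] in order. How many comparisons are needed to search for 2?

Search path for 2: 40 -> 35 -> 2
Found: True
Comparisons: 3


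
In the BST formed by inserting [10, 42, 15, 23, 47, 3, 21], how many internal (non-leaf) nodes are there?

Tree built from: [10, 42, 15, 23, 47, 3, 21]
Tree (level-order array): [10, 3, 42, None, None, 15, 47, None, 23, None, None, 21]
Rule: An internal node has at least one child.
Per-node child counts:
  node 10: 2 child(ren)
  node 3: 0 child(ren)
  node 42: 2 child(ren)
  node 15: 1 child(ren)
  node 23: 1 child(ren)
  node 21: 0 child(ren)
  node 47: 0 child(ren)
Matching nodes: [10, 42, 15, 23]
Count of internal (non-leaf) nodes: 4


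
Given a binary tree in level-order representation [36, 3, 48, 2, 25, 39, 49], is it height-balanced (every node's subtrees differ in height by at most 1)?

Tree (level-order array): [36, 3, 48, 2, 25, 39, 49]
Definition: a tree is height-balanced if, at every node, |h(left) - h(right)| <= 1 (empty subtree has height -1).
Bottom-up per-node check:
  node 2: h_left=-1, h_right=-1, diff=0 [OK], height=0
  node 25: h_left=-1, h_right=-1, diff=0 [OK], height=0
  node 3: h_left=0, h_right=0, diff=0 [OK], height=1
  node 39: h_left=-1, h_right=-1, diff=0 [OK], height=0
  node 49: h_left=-1, h_right=-1, diff=0 [OK], height=0
  node 48: h_left=0, h_right=0, diff=0 [OK], height=1
  node 36: h_left=1, h_right=1, diff=0 [OK], height=2
All nodes satisfy the balance condition.
Result: Balanced


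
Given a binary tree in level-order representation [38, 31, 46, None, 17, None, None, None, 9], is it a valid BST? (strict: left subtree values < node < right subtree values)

Level-order array: [38, 31, 46, None, 17, None, None, None, 9]
Validate using subtree bounds (lo, hi): at each node, require lo < value < hi,
then recurse left with hi=value and right with lo=value.
Preorder trace (stopping at first violation):
  at node 38 with bounds (-inf, +inf): OK
  at node 31 with bounds (-inf, 38): OK
  at node 17 with bounds (31, 38): VIOLATION
Node 17 violates its bound: not (31 < 17 < 38).
Result: Not a valid BST


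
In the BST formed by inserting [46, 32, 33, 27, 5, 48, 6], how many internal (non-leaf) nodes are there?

Tree built from: [46, 32, 33, 27, 5, 48, 6]
Tree (level-order array): [46, 32, 48, 27, 33, None, None, 5, None, None, None, None, 6]
Rule: An internal node has at least one child.
Per-node child counts:
  node 46: 2 child(ren)
  node 32: 2 child(ren)
  node 27: 1 child(ren)
  node 5: 1 child(ren)
  node 6: 0 child(ren)
  node 33: 0 child(ren)
  node 48: 0 child(ren)
Matching nodes: [46, 32, 27, 5]
Count of internal (non-leaf) nodes: 4


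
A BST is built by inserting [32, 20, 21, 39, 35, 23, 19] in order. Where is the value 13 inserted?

Starting tree (level order): [32, 20, 39, 19, 21, 35, None, None, None, None, 23]
Insertion path: 32 -> 20 -> 19
Result: insert 13 as left child of 19
Final tree (level order): [32, 20, 39, 19, 21, 35, None, 13, None, None, 23]


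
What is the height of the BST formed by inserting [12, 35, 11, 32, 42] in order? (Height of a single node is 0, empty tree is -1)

Insertion order: [12, 35, 11, 32, 42]
Tree (level-order array): [12, 11, 35, None, None, 32, 42]
Compute height bottom-up (empty subtree = -1):
  height(11) = 1 + max(-1, -1) = 0
  height(32) = 1 + max(-1, -1) = 0
  height(42) = 1 + max(-1, -1) = 0
  height(35) = 1 + max(0, 0) = 1
  height(12) = 1 + max(0, 1) = 2
Height = 2


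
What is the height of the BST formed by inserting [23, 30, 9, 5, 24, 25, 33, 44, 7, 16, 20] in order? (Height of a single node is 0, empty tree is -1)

Insertion order: [23, 30, 9, 5, 24, 25, 33, 44, 7, 16, 20]
Tree (level-order array): [23, 9, 30, 5, 16, 24, 33, None, 7, None, 20, None, 25, None, 44]
Compute height bottom-up (empty subtree = -1):
  height(7) = 1 + max(-1, -1) = 0
  height(5) = 1 + max(-1, 0) = 1
  height(20) = 1 + max(-1, -1) = 0
  height(16) = 1 + max(-1, 0) = 1
  height(9) = 1 + max(1, 1) = 2
  height(25) = 1 + max(-1, -1) = 0
  height(24) = 1 + max(-1, 0) = 1
  height(44) = 1 + max(-1, -1) = 0
  height(33) = 1 + max(-1, 0) = 1
  height(30) = 1 + max(1, 1) = 2
  height(23) = 1 + max(2, 2) = 3
Height = 3


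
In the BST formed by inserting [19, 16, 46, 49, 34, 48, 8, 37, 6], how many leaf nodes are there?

Tree built from: [19, 16, 46, 49, 34, 48, 8, 37, 6]
Tree (level-order array): [19, 16, 46, 8, None, 34, 49, 6, None, None, 37, 48]
Rule: A leaf has 0 children.
Per-node child counts:
  node 19: 2 child(ren)
  node 16: 1 child(ren)
  node 8: 1 child(ren)
  node 6: 0 child(ren)
  node 46: 2 child(ren)
  node 34: 1 child(ren)
  node 37: 0 child(ren)
  node 49: 1 child(ren)
  node 48: 0 child(ren)
Matching nodes: [6, 37, 48]
Count of leaf nodes: 3


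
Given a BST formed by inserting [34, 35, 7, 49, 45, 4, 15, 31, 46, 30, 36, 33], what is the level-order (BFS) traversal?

Tree insertion order: [34, 35, 7, 49, 45, 4, 15, 31, 46, 30, 36, 33]
Tree (level-order array): [34, 7, 35, 4, 15, None, 49, None, None, None, 31, 45, None, 30, 33, 36, 46]
BFS from the root, enqueuing left then right child of each popped node:
  queue [34] -> pop 34, enqueue [7, 35], visited so far: [34]
  queue [7, 35] -> pop 7, enqueue [4, 15], visited so far: [34, 7]
  queue [35, 4, 15] -> pop 35, enqueue [49], visited so far: [34, 7, 35]
  queue [4, 15, 49] -> pop 4, enqueue [none], visited so far: [34, 7, 35, 4]
  queue [15, 49] -> pop 15, enqueue [31], visited so far: [34, 7, 35, 4, 15]
  queue [49, 31] -> pop 49, enqueue [45], visited so far: [34, 7, 35, 4, 15, 49]
  queue [31, 45] -> pop 31, enqueue [30, 33], visited so far: [34, 7, 35, 4, 15, 49, 31]
  queue [45, 30, 33] -> pop 45, enqueue [36, 46], visited so far: [34, 7, 35, 4, 15, 49, 31, 45]
  queue [30, 33, 36, 46] -> pop 30, enqueue [none], visited so far: [34, 7, 35, 4, 15, 49, 31, 45, 30]
  queue [33, 36, 46] -> pop 33, enqueue [none], visited so far: [34, 7, 35, 4, 15, 49, 31, 45, 30, 33]
  queue [36, 46] -> pop 36, enqueue [none], visited so far: [34, 7, 35, 4, 15, 49, 31, 45, 30, 33, 36]
  queue [46] -> pop 46, enqueue [none], visited so far: [34, 7, 35, 4, 15, 49, 31, 45, 30, 33, 36, 46]
Result: [34, 7, 35, 4, 15, 49, 31, 45, 30, 33, 36, 46]


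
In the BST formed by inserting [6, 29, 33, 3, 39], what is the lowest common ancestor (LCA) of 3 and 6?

Tree insertion order: [6, 29, 33, 3, 39]
Tree (level-order array): [6, 3, 29, None, None, None, 33, None, 39]
In a BST, the LCA of p=3, q=6 is the first node v on the
root-to-leaf path with p <= v <= q (go left if both < v, right if both > v).
Walk from root:
  at 6: 3 <= 6 <= 6, this is the LCA
LCA = 6


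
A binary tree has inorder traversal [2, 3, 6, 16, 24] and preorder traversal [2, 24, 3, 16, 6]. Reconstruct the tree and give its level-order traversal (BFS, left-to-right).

Inorder:  [2, 3, 6, 16, 24]
Preorder: [2, 24, 3, 16, 6]
Algorithm: preorder visits root first, so consume preorder in order;
for each root, split the current inorder slice at that value into
left-subtree inorder and right-subtree inorder, then recurse.
Recursive splits:
  root=2; inorder splits into left=[], right=[3, 6, 16, 24]
  root=24; inorder splits into left=[3, 6, 16], right=[]
  root=3; inorder splits into left=[], right=[6, 16]
  root=16; inorder splits into left=[6], right=[]
  root=6; inorder splits into left=[], right=[]
Reconstructed level-order: [2, 24, 3, 16, 6]


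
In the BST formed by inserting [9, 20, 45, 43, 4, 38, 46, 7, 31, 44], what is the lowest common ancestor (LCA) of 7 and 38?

Tree insertion order: [9, 20, 45, 43, 4, 38, 46, 7, 31, 44]
Tree (level-order array): [9, 4, 20, None, 7, None, 45, None, None, 43, 46, 38, 44, None, None, 31]
In a BST, the LCA of p=7, q=38 is the first node v on the
root-to-leaf path with p <= v <= q (go left if both < v, right if both > v).
Walk from root:
  at 9: 7 <= 9 <= 38, this is the LCA
LCA = 9


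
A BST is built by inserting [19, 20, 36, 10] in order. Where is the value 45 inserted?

Starting tree (level order): [19, 10, 20, None, None, None, 36]
Insertion path: 19 -> 20 -> 36
Result: insert 45 as right child of 36
Final tree (level order): [19, 10, 20, None, None, None, 36, None, 45]


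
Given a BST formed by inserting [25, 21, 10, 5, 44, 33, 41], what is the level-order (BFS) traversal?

Tree insertion order: [25, 21, 10, 5, 44, 33, 41]
Tree (level-order array): [25, 21, 44, 10, None, 33, None, 5, None, None, 41]
BFS from the root, enqueuing left then right child of each popped node:
  queue [25] -> pop 25, enqueue [21, 44], visited so far: [25]
  queue [21, 44] -> pop 21, enqueue [10], visited so far: [25, 21]
  queue [44, 10] -> pop 44, enqueue [33], visited so far: [25, 21, 44]
  queue [10, 33] -> pop 10, enqueue [5], visited so far: [25, 21, 44, 10]
  queue [33, 5] -> pop 33, enqueue [41], visited so far: [25, 21, 44, 10, 33]
  queue [5, 41] -> pop 5, enqueue [none], visited so far: [25, 21, 44, 10, 33, 5]
  queue [41] -> pop 41, enqueue [none], visited so far: [25, 21, 44, 10, 33, 5, 41]
Result: [25, 21, 44, 10, 33, 5, 41]


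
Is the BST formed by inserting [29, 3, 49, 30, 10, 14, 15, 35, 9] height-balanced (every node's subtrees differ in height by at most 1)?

Tree (level-order array): [29, 3, 49, None, 10, 30, None, 9, 14, None, 35, None, None, None, 15]
Definition: a tree is height-balanced if, at every node, |h(left) - h(right)| <= 1 (empty subtree has height -1).
Bottom-up per-node check:
  node 9: h_left=-1, h_right=-1, diff=0 [OK], height=0
  node 15: h_left=-1, h_right=-1, diff=0 [OK], height=0
  node 14: h_left=-1, h_right=0, diff=1 [OK], height=1
  node 10: h_left=0, h_right=1, diff=1 [OK], height=2
  node 3: h_left=-1, h_right=2, diff=3 [FAIL (|-1-2|=3 > 1)], height=3
  node 35: h_left=-1, h_right=-1, diff=0 [OK], height=0
  node 30: h_left=-1, h_right=0, diff=1 [OK], height=1
  node 49: h_left=1, h_right=-1, diff=2 [FAIL (|1--1|=2 > 1)], height=2
  node 29: h_left=3, h_right=2, diff=1 [OK], height=4
Node 3 violates the condition: |-1 - 2| = 3 > 1.
Result: Not balanced


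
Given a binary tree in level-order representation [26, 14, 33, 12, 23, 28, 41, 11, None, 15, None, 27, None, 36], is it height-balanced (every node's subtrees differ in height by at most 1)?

Tree (level-order array): [26, 14, 33, 12, 23, 28, 41, 11, None, 15, None, 27, None, 36]
Definition: a tree is height-balanced if, at every node, |h(left) - h(right)| <= 1 (empty subtree has height -1).
Bottom-up per-node check:
  node 11: h_left=-1, h_right=-1, diff=0 [OK], height=0
  node 12: h_left=0, h_right=-1, diff=1 [OK], height=1
  node 15: h_left=-1, h_right=-1, diff=0 [OK], height=0
  node 23: h_left=0, h_right=-1, diff=1 [OK], height=1
  node 14: h_left=1, h_right=1, diff=0 [OK], height=2
  node 27: h_left=-1, h_right=-1, diff=0 [OK], height=0
  node 28: h_left=0, h_right=-1, diff=1 [OK], height=1
  node 36: h_left=-1, h_right=-1, diff=0 [OK], height=0
  node 41: h_left=0, h_right=-1, diff=1 [OK], height=1
  node 33: h_left=1, h_right=1, diff=0 [OK], height=2
  node 26: h_left=2, h_right=2, diff=0 [OK], height=3
All nodes satisfy the balance condition.
Result: Balanced


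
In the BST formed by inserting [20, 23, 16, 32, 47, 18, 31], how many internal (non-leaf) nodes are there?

Tree built from: [20, 23, 16, 32, 47, 18, 31]
Tree (level-order array): [20, 16, 23, None, 18, None, 32, None, None, 31, 47]
Rule: An internal node has at least one child.
Per-node child counts:
  node 20: 2 child(ren)
  node 16: 1 child(ren)
  node 18: 0 child(ren)
  node 23: 1 child(ren)
  node 32: 2 child(ren)
  node 31: 0 child(ren)
  node 47: 0 child(ren)
Matching nodes: [20, 16, 23, 32]
Count of internal (non-leaf) nodes: 4


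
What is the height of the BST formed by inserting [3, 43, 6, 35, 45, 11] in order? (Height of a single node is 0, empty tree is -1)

Insertion order: [3, 43, 6, 35, 45, 11]
Tree (level-order array): [3, None, 43, 6, 45, None, 35, None, None, 11]
Compute height bottom-up (empty subtree = -1):
  height(11) = 1 + max(-1, -1) = 0
  height(35) = 1 + max(0, -1) = 1
  height(6) = 1 + max(-1, 1) = 2
  height(45) = 1 + max(-1, -1) = 0
  height(43) = 1 + max(2, 0) = 3
  height(3) = 1 + max(-1, 3) = 4
Height = 4


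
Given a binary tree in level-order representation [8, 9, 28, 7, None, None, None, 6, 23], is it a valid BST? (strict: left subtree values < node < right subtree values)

Level-order array: [8, 9, 28, 7, None, None, None, 6, 23]
Validate using subtree bounds (lo, hi): at each node, require lo < value < hi,
then recurse left with hi=value and right with lo=value.
Preorder trace (stopping at first violation):
  at node 8 with bounds (-inf, +inf): OK
  at node 9 with bounds (-inf, 8): VIOLATION
Node 9 violates its bound: not (-inf < 9 < 8).
Result: Not a valid BST


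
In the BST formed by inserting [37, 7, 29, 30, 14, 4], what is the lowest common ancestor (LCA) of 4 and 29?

Tree insertion order: [37, 7, 29, 30, 14, 4]
Tree (level-order array): [37, 7, None, 4, 29, None, None, 14, 30]
In a BST, the LCA of p=4, q=29 is the first node v on the
root-to-leaf path with p <= v <= q (go left if both < v, right if both > v).
Walk from root:
  at 37: both 4 and 29 < 37, go left
  at 7: 4 <= 7 <= 29, this is the LCA
LCA = 7


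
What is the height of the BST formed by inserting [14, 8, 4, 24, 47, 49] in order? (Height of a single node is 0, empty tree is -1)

Insertion order: [14, 8, 4, 24, 47, 49]
Tree (level-order array): [14, 8, 24, 4, None, None, 47, None, None, None, 49]
Compute height bottom-up (empty subtree = -1):
  height(4) = 1 + max(-1, -1) = 0
  height(8) = 1 + max(0, -1) = 1
  height(49) = 1 + max(-1, -1) = 0
  height(47) = 1 + max(-1, 0) = 1
  height(24) = 1 + max(-1, 1) = 2
  height(14) = 1 + max(1, 2) = 3
Height = 3


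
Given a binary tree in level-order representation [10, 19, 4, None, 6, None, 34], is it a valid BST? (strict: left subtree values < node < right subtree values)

Level-order array: [10, 19, 4, None, 6, None, 34]
Validate using subtree bounds (lo, hi): at each node, require lo < value < hi,
then recurse left with hi=value and right with lo=value.
Preorder trace (stopping at first violation):
  at node 10 with bounds (-inf, +inf): OK
  at node 19 with bounds (-inf, 10): VIOLATION
Node 19 violates its bound: not (-inf < 19 < 10).
Result: Not a valid BST


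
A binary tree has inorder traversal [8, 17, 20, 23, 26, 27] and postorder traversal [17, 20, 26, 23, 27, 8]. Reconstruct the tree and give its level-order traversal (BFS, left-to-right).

Inorder:   [8, 17, 20, 23, 26, 27]
Postorder: [17, 20, 26, 23, 27, 8]
Algorithm: postorder visits root last, so walk postorder right-to-left;
each value is the root of the current inorder slice — split it at that
value, recurse on the right subtree first, then the left.
Recursive splits:
  root=8; inorder splits into left=[], right=[17, 20, 23, 26, 27]
  root=27; inorder splits into left=[17, 20, 23, 26], right=[]
  root=23; inorder splits into left=[17, 20], right=[26]
  root=26; inorder splits into left=[], right=[]
  root=20; inorder splits into left=[17], right=[]
  root=17; inorder splits into left=[], right=[]
Reconstructed level-order: [8, 27, 23, 20, 26, 17]


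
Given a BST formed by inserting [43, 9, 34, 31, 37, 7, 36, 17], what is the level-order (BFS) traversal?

Tree insertion order: [43, 9, 34, 31, 37, 7, 36, 17]
Tree (level-order array): [43, 9, None, 7, 34, None, None, 31, 37, 17, None, 36]
BFS from the root, enqueuing left then right child of each popped node:
  queue [43] -> pop 43, enqueue [9], visited so far: [43]
  queue [9] -> pop 9, enqueue [7, 34], visited so far: [43, 9]
  queue [7, 34] -> pop 7, enqueue [none], visited so far: [43, 9, 7]
  queue [34] -> pop 34, enqueue [31, 37], visited so far: [43, 9, 7, 34]
  queue [31, 37] -> pop 31, enqueue [17], visited so far: [43, 9, 7, 34, 31]
  queue [37, 17] -> pop 37, enqueue [36], visited so far: [43, 9, 7, 34, 31, 37]
  queue [17, 36] -> pop 17, enqueue [none], visited so far: [43, 9, 7, 34, 31, 37, 17]
  queue [36] -> pop 36, enqueue [none], visited so far: [43, 9, 7, 34, 31, 37, 17, 36]
Result: [43, 9, 7, 34, 31, 37, 17, 36]


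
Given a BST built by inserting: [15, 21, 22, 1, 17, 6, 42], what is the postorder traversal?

Tree insertion order: [15, 21, 22, 1, 17, 6, 42]
Tree (level-order array): [15, 1, 21, None, 6, 17, 22, None, None, None, None, None, 42]
Postorder traversal: [6, 1, 17, 42, 22, 21, 15]


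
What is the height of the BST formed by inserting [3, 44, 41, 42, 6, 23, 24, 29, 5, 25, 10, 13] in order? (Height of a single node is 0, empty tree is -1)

Insertion order: [3, 44, 41, 42, 6, 23, 24, 29, 5, 25, 10, 13]
Tree (level-order array): [3, None, 44, 41, None, 6, 42, 5, 23, None, None, None, None, 10, 24, None, 13, None, 29, None, None, 25]
Compute height bottom-up (empty subtree = -1):
  height(5) = 1 + max(-1, -1) = 0
  height(13) = 1 + max(-1, -1) = 0
  height(10) = 1 + max(-1, 0) = 1
  height(25) = 1 + max(-1, -1) = 0
  height(29) = 1 + max(0, -1) = 1
  height(24) = 1 + max(-1, 1) = 2
  height(23) = 1 + max(1, 2) = 3
  height(6) = 1 + max(0, 3) = 4
  height(42) = 1 + max(-1, -1) = 0
  height(41) = 1 + max(4, 0) = 5
  height(44) = 1 + max(5, -1) = 6
  height(3) = 1 + max(-1, 6) = 7
Height = 7


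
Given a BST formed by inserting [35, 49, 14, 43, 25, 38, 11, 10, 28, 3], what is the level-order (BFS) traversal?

Tree insertion order: [35, 49, 14, 43, 25, 38, 11, 10, 28, 3]
Tree (level-order array): [35, 14, 49, 11, 25, 43, None, 10, None, None, 28, 38, None, 3]
BFS from the root, enqueuing left then right child of each popped node:
  queue [35] -> pop 35, enqueue [14, 49], visited so far: [35]
  queue [14, 49] -> pop 14, enqueue [11, 25], visited so far: [35, 14]
  queue [49, 11, 25] -> pop 49, enqueue [43], visited so far: [35, 14, 49]
  queue [11, 25, 43] -> pop 11, enqueue [10], visited so far: [35, 14, 49, 11]
  queue [25, 43, 10] -> pop 25, enqueue [28], visited so far: [35, 14, 49, 11, 25]
  queue [43, 10, 28] -> pop 43, enqueue [38], visited so far: [35, 14, 49, 11, 25, 43]
  queue [10, 28, 38] -> pop 10, enqueue [3], visited so far: [35, 14, 49, 11, 25, 43, 10]
  queue [28, 38, 3] -> pop 28, enqueue [none], visited so far: [35, 14, 49, 11, 25, 43, 10, 28]
  queue [38, 3] -> pop 38, enqueue [none], visited so far: [35, 14, 49, 11, 25, 43, 10, 28, 38]
  queue [3] -> pop 3, enqueue [none], visited so far: [35, 14, 49, 11, 25, 43, 10, 28, 38, 3]
Result: [35, 14, 49, 11, 25, 43, 10, 28, 38, 3]


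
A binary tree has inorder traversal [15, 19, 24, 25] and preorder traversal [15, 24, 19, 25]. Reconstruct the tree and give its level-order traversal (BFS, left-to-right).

Inorder:  [15, 19, 24, 25]
Preorder: [15, 24, 19, 25]
Algorithm: preorder visits root first, so consume preorder in order;
for each root, split the current inorder slice at that value into
left-subtree inorder and right-subtree inorder, then recurse.
Recursive splits:
  root=15; inorder splits into left=[], right=[19, 24, 25]
  root=24; inorder splits into left=[19], right=[25]
  root=19; inorder splits into left=[], right=[]
  root=25; inorder splits into left=[], right=[]
Reconstructed level-order: [15, 24, 19, 25]


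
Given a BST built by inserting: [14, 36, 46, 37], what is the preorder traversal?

Tree insertion order: [14, 36, 46, 37]
Tree (level-order array): [14, None, 36, None, 46, 37]
Preorder traversal: [14, 36, 46, 37]
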